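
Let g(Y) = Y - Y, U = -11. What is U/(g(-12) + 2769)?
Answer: -11/2769 ≈ -0.0039726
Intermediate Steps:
g(Y) = 0
U/(g(-12) + 2769) = -11/(0 + 2769) = -11/2769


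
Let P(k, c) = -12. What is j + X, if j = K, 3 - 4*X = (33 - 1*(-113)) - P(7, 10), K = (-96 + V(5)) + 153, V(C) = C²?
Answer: 173/4 ≈ 43.250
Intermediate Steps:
K = 82 (K = (-96 + 5²) + 153 = (-96 + 25) + 153 = -71 + 153 = 82)
X = -155/4 (X = ¾ - ((33 - 1*(-113)) - 1*(-12))/4 = ¾ - ((33 + 113) + 12)/4 = ¾ - (146 + 12)/4 = ¾ - ¼*158 = ¾ - 79/2 = -155/4 ≈ -38.750)
j = 82
j + X = 82 - 155/4 = 173/4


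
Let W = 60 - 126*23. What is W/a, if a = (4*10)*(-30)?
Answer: 473/200 ≈ 2.3650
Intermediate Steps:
W = -2838 (W = 60 - 2898 = -2838)
a = -1200 (a = 40*(-30) = -1200)
W/a = -2838/(-1200) = -2838*(-1/1200) = 473/200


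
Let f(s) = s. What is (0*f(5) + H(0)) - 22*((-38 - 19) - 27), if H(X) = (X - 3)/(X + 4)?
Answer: 7389/4 ≈ 1847.3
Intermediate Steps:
H(X) = (-3 + X)/(4 + X)
(0*f(5) + H(0)) - 22*((-38 - 19) - 27) = (0*5 + (-3 + 0)/(4 + 0)) - 22*((-38 - 19) - 27) = (0 - 3/4) - 22*(-57 - 27) = (0 + (¼)*(-3)) - 22*(-84) = (0 - ¾) + 1848 = -¾ + 1848 = 7389/4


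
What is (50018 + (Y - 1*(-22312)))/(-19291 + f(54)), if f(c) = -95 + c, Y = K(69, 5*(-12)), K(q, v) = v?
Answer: -4015/1074 ≈ -3.7384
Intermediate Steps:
Y = -60 (Y = 5*(-12) = -60)
(50018 + (Y - 1*(-22312)))/(-19291 + f(54)) = (50018 + (-60 - 1*(-22312)))/(-19291 + (-95 + 54)) = (50018 + (-60 + 22312))/(-19291 - 41) = (50018 + 22252)/(-19332) = 72270*(-1/19332) = -4015/1074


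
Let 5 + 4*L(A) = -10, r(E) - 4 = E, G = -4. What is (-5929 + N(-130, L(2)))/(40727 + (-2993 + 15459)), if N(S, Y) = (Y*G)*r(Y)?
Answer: -23701/212772 ≈ -0.11139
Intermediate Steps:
r(E) = 4 + E
L(A) = -15/4 (L(A) = -5/4 + (1/4)*(-10) = -5/4 - 5/2 = -15/4)
N(S, Y) = -4*Y*(4 + Y) (N(S, Y) = (Y*(-4))*(4 + Y) = (-4*Y)*(4 + Y) = -4*Y*(4 + Y))
(-5929 + N(-130, L(2)))/(40727 + (-2993 + 15459)) = (-5929 - 4*(-15/4)*(4 - 15/4))/(40727 + (-2993 + 15459)) = (-5929 - 4*(-15/4)*1/4)/(40727 + 12466) = (-5929 + 15/4)/53193 = -23701/4*1/53193 = -23701/212772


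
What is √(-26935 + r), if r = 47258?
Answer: √20323 ≈ 142.56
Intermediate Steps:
√(-26935 + r) = √(-26935 + 47258) = √20323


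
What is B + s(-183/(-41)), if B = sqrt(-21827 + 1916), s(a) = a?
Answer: 183/41 + I*sqrt(19911) ≈ 4.4634 + 141.11*I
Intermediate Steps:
B = I*sqrt(19911) (B = sqrt(-19911) = I*sqrt(19911) ≈ 141.11*I)
B + s(-183/(-41)) = I*sqrt(19911) - 183/(-41) = I*sqrt(19911) - 183*(-1/41) = I*sqrt(19911) + 183/41 = 183/41 + I*sqrt(19911)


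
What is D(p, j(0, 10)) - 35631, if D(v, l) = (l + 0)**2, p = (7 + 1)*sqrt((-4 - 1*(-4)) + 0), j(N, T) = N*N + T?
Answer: -35531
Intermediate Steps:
j(N, T) = T + N**2 (j(N, T) = N**2 + T = T + N**2)
p = 0 (p = 8*sqrt((-4 + 4) + 0) = 8*sqrt(0 + 0) = 8*sqrt(0) = 8*0 = 0)
D(v, l) = l**2
D(p, j(0, 10)) - 35631 = (10 + 0**2)**2 - 35631 = (10 + 0)**2 - 35631 = 10**2 - 35631 = 100 - 35631 = -35531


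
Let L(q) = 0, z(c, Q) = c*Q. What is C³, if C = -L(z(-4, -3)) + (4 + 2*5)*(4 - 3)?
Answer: 2744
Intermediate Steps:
z(c, Q) = Q*c
C = 14 (C = -1*0 + (4 + 2*5)*(4 - 3) = 0 + (4 + 10)*1 = 0 + 14*1 = 0 + 14 = 14)
C³ = 14³ = 2744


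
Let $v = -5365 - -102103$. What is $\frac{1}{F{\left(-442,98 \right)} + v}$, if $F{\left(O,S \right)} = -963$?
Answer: $\frac{1}{95775} \approx 1.0441 \cdot 10^{-5}$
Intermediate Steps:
$v = 96738$ ($v = -5365 + 102103 = 96738$)
$\frac{1}{F{\left(-442,98 \right)} + v} = \frac{1}{-963 + 96738} = \frac{1}{95775}$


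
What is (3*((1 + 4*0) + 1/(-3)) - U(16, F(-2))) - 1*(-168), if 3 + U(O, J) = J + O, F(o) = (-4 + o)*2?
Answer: 169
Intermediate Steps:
F(o) = -8 + 2*o
U(O, J) = -3 + J + O (U(O, J) = -3 + (J + O) = -3 + J + O)
(3*((1 + 4*0) + 1/(-3)) - U(16, F(-2))) - 1*(-168) = (3*((1 + 4*0) + 1/(-3)) - (-3 + (-8 + 2*(-2)) + 16)) - 1*(-168) = (3*((1 + 0) + 1*(-⅓)) - (-3 + (-8 - 4) + 16)) + 168 = (3*(1 - ⅓) - (-3 - 12 + 16)) + 168 = (3*(⅔) - 1*1) + 168 = (2 - 1) + 168 = 1 + 168 = 169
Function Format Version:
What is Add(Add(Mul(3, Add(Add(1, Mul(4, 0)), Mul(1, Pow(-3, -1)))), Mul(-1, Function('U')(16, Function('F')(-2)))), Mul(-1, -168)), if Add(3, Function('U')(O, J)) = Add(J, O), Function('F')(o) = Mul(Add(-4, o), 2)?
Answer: 169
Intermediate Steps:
Function('F')(o) = Add(-8, Mul(2, o))
Function('U')(O, J) = Add(-3, J, O) (Function('U')(O, J) = Add(-3, Add(J, O)) = Add(-3, J, O))
Add(Add(Mul(3, Add(Add(1, Mul(4, 0)), Mul(1, Pow(-3, -1)))), Mul(-1, Function('U')(16, Function('F')(-2)))), Mul(-1, -168)) = Add(Add(Mul(3, Add(Add(1, Mul(4, 0)), Mul(1, Pow(-3, -1)))), Mul(-1, Add(-3, Add(-8, Mul(2, -2)), 16))), Mul(-1, -168)) = Add(Add(Mul(3, Add(Add(1, 0), Mul(1, Rational(-1, 3)))), Mul(-1, Add(-3, Add(-8, -4), 16))), 168) = Add(Add(Mul(3, Add(1, Rational(-1, 3))), Mul(-1, Add(-3, -12, 16))), 168) = Add(Add(Mul(3, Rational(2, 3)), Mul(-1, 1)), 168) = Add(Add(2, -1), 168) = Add(1, 168) = 169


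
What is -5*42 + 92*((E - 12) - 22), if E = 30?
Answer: -578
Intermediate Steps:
-5*42 + 92*((E - 12) - 22) = -5*42 + 92*((30 - 12) - 22) = -210 + 92*(18 - 22) = -210 + 92*(-4) = -210 - 368 = -578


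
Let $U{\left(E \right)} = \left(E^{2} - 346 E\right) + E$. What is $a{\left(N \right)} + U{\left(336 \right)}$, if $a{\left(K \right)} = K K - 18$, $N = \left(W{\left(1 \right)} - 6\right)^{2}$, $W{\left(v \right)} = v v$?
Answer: $-2417$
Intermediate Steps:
$W{\left(v \right)} = v^{2}$
$N = 25$ ($N = \left(1^{2} - 6\right)^{2} = \left(1 - 6\right)^{2} = \left(-5\right)^{2} = 25$)
$a{\left(K \right)} = -18 + K^{2}$ ($a{\left(K \right)} = K^{2} - 18 = -18 + K^{2}$)
$U{\left(E \right)} = E^{2} - 345 E$
$a{\left(N \right)} + U{\left(336 \right)} = \left(-18 + 25^{2}\right) + 336 \left(-345 + 336\right) = \left(-18 + 625\right) + 336 \left(-9\right) = 607 - 3024 = -2417$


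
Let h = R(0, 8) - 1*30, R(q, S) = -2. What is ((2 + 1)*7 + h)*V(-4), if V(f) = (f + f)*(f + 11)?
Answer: 616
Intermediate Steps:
h = -32 (h = -2 - 1*30 = -2 - 30 = -32)
V(f) = 2*f*(11 + f) (V(f) = (2*f)*(11 + f) = 2*f*(11 + f))
((2 + 1)*7 + h)*V(-4) = ((2 + 1)*7 - 32)*(2*(-4)*(11 - 4)) = (3*7 - 32)*(2*(-4)*7) = (21 - 32)*(-56) = -11*(-56) = 616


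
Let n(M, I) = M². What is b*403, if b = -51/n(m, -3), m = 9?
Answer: -6851/27 ≈ -253.74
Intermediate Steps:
b = -17/27 (b = -51/(9²) = -51/81 = -51*1/81 = -17/27 ≈ -0.62963)
b*403 = -17/27*403 = -6851/27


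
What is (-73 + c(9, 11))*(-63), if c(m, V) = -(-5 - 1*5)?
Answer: 3969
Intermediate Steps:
c(m, V) = 10 (c(m, V) = -(-5 - 5) = -1*(-10) = 10)
(-73 + c(9, 11))*(-63) = (-73 + 10)*(-63) = -63*(-63) = 3969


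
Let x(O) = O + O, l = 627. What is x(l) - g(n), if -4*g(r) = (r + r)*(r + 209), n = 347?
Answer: 97720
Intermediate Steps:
x(O) = 2*O
g(r) = -r*(209 + r)/2 (g(r) = -(r + r)*(r + 209)/4 = -2*r*(209 + r)/4 = -r*(209 + r)/2)
x(l) - g(n) = 2*627 - (-1)*347*(209 + 347)/2 = 1254 - (-1)*347*556/2 = 1254 - 1*(-96466) = 1254 + 96466 = 97720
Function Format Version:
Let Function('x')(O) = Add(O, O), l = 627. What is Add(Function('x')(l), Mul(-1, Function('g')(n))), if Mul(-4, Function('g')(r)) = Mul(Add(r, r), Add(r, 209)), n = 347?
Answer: 97720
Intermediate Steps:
Function('x')(O) = Mul(2, O)
Function('g')(r) = Mul(Rational(-1, 2), r, Add(209, r)) (Function('g')(r) = Mul(Rational(-1, 4), Mul(Add(r, r), Add(r, 209))) = Mul(Rational(-1, 4), Mul(Mul(2, r), Add(209, r))) = Mul(Rational(-1, 4), Mul(2, r, Add(209, r))) = Mul(Rational(-1, 2), r, Add(209, r)))
Add(Function('x')(l), Mul(-1, Function('g')(n))) = Add(Mul(2, 627), Mul(-1, Mul(Rational(-1, 2), 347, Add(209, 347)))) = Add(1254, Mul(-1, Mul(Rational(-1, 2), 347, 556))) = Add(1254, Mul(-1, -96466)) = Add(1254, 96466) = 97720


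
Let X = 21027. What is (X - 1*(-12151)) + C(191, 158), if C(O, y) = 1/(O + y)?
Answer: 11579123/349 ≈ 33178.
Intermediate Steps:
(X - 1*(-12151)) + C(191, 158) = (21027 - 1*(-12151)) + 1/(191 + 158) = (21027 + 12151) + 1/349 = 33178 + 1/349 = 11579123/349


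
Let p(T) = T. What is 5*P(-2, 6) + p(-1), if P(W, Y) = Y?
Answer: 29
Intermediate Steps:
5*P(-2, 6) + p(-1) = 5*6 - 1 = 30 - 1 = 29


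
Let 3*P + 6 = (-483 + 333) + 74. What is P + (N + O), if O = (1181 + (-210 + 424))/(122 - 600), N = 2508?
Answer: 3553091/1434 ≈ 2477.8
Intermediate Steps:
O = -1395/478 (O = (1181 + 214)/(-478) = 1395*(-1/478) = -1395/478 ≈ -2.9184)
P = -82/3 (P = -2 + ((-483 + 333) + 74)/3 = -2 + (-150 + 74)/3 = -2 + (⅓)*(-76) = -2 - 76/3 = -82/3 ≈ -27.333)
P + (N + O) = -82/3 + (2508 - 1395/478) = -82/3 + 1197429/478 = 3553091/1434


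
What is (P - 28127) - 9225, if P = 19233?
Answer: -18119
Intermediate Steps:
(P - 28127) - 9225 = (19233 - 28127) - 9225 = -8894 - 9225 = -18119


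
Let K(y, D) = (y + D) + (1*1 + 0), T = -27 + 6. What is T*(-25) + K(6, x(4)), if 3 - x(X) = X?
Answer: 531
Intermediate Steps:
x(X) = 3 - X
T = -21
K(y, D) = 1 + D + y (K(y, D) = (D + y) + (1 + 0) = (D + y) + 1 = 1 + D + y)
T*(-25) + K(6, x(4)) = -21*(-25) + (1 + (3 - 1*4) + 6) = 525 + (1 + (3 - 4) + 6) = 525 + (1 - 1 + 6) = 525 + 6 = 531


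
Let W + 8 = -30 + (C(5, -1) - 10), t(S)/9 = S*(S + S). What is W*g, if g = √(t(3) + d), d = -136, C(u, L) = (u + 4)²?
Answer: 33*√26 ≈ 168.27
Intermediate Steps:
C(u, L) = (4 + u)²
t(S) = 18*S² (t(S) = 9*(S*(S + S)) = 9*(S*(2*S)) = 9*(2*S²) = 18*S²)
g = √26 (g = √(18*3² - 136) = √(18*9 - 136) = √(162 - 136) = √26 ≈ 5.0990)
W = 33 (W = -8 + (-30 + ((4 + 5)² - 10)) = -8 + (-30 + (9² - 10)) = -8 + (-30 + (81 - 10)) = -8 + (-30 + 71) = -8 + 41 = 33)
W*g = 33*√26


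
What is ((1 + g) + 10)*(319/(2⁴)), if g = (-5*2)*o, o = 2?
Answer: -2871/16 ≈ -179.44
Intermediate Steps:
g = -20 (g = -5*2*2 = -10*2 = -20)
((1 + g) + 10)*(319/(2⁴)) = ((1 - 20) + 10)*(319/(2⁴)) = (-19 + 10)*(319/16) = -2871/16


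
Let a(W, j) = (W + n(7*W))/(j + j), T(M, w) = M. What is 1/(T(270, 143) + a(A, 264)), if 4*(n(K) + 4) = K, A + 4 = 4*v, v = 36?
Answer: 176/47647 ≈ 0.0036938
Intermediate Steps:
A = 140 (A = -4 + 4*36 = -4 + 144 = 140)
n(K) = -4 + K/4
a(W, j) = (-4 + 11*W/4)/(2*j) (a(W, j) = (W + (-4 + (7*W)/4))/(j + j) = (W + (-4 + 7*W/4))/((2*j)) = (-4 + 11*W/4)*(1/(2*j)) = (-4 + 11*W/4)/(2*j))
1/(T(270, 143) + a(A, 264)) = 1/(270 + (⅛)*(-16 + 11*140)/264) = 1/(270 + (⅛)*(1/264)*(-16 + 1540)) = 1/(270 + (⅛)*(1/264)*1524) = 1/(270 + 127/176) = 1/(47647/176) = 176/47647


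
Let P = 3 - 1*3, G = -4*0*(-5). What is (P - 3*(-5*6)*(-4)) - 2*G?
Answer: -360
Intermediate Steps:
G = 0 (G = 0*(-5) = 0)
P = 0 (P = 3 - 3 = 0)
(P - 3*(-5*6)*(-4)) - 2*G = (0 - 3*(-5*6)*(-4)) - 2*0 = (0 - (-90)*(-4)) + 0 = (0 - 3*120) + 0 = (0 - 360) + 0 = -360 + 0 = -360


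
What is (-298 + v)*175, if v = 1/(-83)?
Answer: -4328625/83 ≈ -52152.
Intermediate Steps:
v = -1/83 ≈ -0.012048
(-298 + v)*175 = (-298 - 1/83)*175 = -24735/83*175 = -4328625/83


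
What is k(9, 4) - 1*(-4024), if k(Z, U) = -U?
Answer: 4020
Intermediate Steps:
k(9, 4) - 1*(-4024) = -1*4 - 1*(-4024) = -4 + 4024 = 4020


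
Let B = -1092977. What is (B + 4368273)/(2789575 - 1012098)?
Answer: 3275296/1777477 ≈ 1.8427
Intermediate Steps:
(B + 4368273)/(2789575 - 1012098) = (-1092977 + 4368273)/(2789575 - 1012098) = 3275296/1777477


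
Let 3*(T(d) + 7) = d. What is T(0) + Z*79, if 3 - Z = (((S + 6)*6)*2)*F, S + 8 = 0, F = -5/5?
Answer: -1666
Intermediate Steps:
T(d) = -7 + d/3
F = -1 (F = -5*⅕ = -1)
S = -8 (S = -8 + 0 = -8)
Z = -21 (Z = 3 - ((-8 + 6)*6)*2*(-1) = 3 - -2*6*2*(-1) = 3 - (-12*2)*(-1) = 3 - (-24)*(-1) = 3 - 1*24 = 3 - 24 = -21)
T(0) + Z*79 = (-7 + (⅓)*0) - 21*79 = (-7 + 0) - 1659 = -7 - 1659 = -1666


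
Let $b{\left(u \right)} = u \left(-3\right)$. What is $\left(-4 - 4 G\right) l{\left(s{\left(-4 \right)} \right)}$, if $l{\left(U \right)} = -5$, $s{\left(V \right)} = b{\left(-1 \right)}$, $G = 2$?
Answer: $60$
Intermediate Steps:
$b{\left(u \right)} = - 3 u$
$s{\left(V \right)} = 3$ ($s{\left(V \right)} = \left(-3\right) \left(-1\right) = 3$)
$\left(-4 - 4 G\right) l{\left(s{\left(-4 \right)} \right)} = \left(-4 - 8\right) \left(-5\right) = \left(-12\right) \left(-5\right) = 60$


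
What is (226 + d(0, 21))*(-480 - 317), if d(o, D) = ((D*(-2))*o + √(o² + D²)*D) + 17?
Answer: -545148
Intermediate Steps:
d(o, D) = 17 + D*√(D² + o²) - 2*D*o (d(o, D) = ((-2*D)*o + √(D² + o²)*D) + 17 = (-2*D*o + D*√(D² + o²)) + 17 = (D*√(D² + o²) - 2*D*o) + 17 = 17 + D*√(D² + o²) - 2*D*o)
(226 + d(0, 21))*(-480 - 317) = (226 + (17 + 21*√(21² + 0²) - 2*21*0))*(-480 - 317) = (226 + (17 + 21*√(441 + 0) + 0))*(-797) = (226 + (17 + 21*√441 + 0))*(-797) = (226 + (17 + 21*21 + 0))*(-797) = (226 + (17 + 441 + 0))*(-797) = (226 + 458)*(-797) = 684*(-797) = -545148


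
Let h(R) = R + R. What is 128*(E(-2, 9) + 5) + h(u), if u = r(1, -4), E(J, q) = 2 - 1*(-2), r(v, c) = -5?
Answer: 1142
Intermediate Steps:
E(J, q) = 4 (E(J, q) = 2 + 2 = 4)
u = -5
h(R) = 2*R
128*(E(-2, 9) + 5) + h(u) = 128*(4 + 5) + 2*(-5) = 128*9 - 10 = 1152 - 10 = 1142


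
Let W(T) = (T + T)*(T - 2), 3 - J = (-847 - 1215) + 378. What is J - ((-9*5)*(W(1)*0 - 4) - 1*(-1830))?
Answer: -323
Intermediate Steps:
J = 1687 (J = 3 - ((-847 - 1215) + 378) = 3 - (-2062 + 378) = 3 - 1*(-1684) = 3 + 1684 = 1687)
W(T) = 2*T*(-2 + T) (W(T) = (2*T)*(-2 + T) = 2*T*(-2 + T))
J - ((-9*5)*(W(1)*0 - 4) - 1*(-1830)) = 1687 - ((-9*5)*((2*1*(-2 + 1))*0 - 4) - 1*(-1830)) = 1687 - (-45*((2*1*(-1))*0 - 4) + 1830) = 1687 - (-45*(-2*0 - 4) + 1830) = 1687 - (-45*(0 - 4) + 1830) = 1687 - (-45*(-4) + 1830) = 1687 - (180 + 1830) = 1687 - 1*2010 = 1687 - 2010 = -323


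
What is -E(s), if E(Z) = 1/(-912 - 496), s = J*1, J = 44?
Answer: 1/1408 ≈ 0.00071023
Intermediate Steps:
s = 44 (s = 44*1 = 44)
E(Z) = -1/1408 (E(Z) = 1/(-1408) = -1/1408)
-E(s) = -1*(-1/1408) = 1/1408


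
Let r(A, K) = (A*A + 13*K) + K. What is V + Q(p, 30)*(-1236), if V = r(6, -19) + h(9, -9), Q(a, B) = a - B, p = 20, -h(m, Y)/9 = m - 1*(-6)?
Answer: 11995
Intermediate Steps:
h(m, Y) = -54 - 9*m (h(m, Y) = -9*(m - 1*(-6)) = -9*(m + 6) = -9*(6 + m) = -54 - 9*m)
r(A, K) = A² + 14*K (r(A, K) = (A² + 13*K) + K = A² + 14*K)
V = -365 (V = (6² + 14*(-19)) + (-54 - 9*9) = (36 - 266) + (-54 - 81) = -230 - 135 = -365)
V + Q(p, 30)*(-1236) = -365 + (20 - 1*30)*(-1236) = -365 + (20 - 30)*(-1236) = -365 - 10*(-1236) = -365 + 12360 = 11995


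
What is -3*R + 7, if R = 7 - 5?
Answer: 1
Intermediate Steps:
R = 2
-3*R + 7 = -3*2 + 7 = -6 + 7 = 1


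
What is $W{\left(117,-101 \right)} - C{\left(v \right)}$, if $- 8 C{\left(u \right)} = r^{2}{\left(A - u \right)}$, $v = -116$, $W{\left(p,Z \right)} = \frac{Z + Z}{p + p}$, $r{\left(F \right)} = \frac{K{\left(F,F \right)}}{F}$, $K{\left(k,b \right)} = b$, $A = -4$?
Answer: $- \frac{691}{936} \approx -0.73825$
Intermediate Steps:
$r{\left(F \right)} = 1$ ($r{\left(F \right)} = \frac{F}{F} = 1$)
$W{\left(p,Z \right)} = \frac{Z}{p}$ ($W{\left(p,Z \right)} = \frac{2 Z}{2 p} = 2 Z \frac{1}{2 p} = \frac{Z}{p}$)
$C{\left(u \right)} = - \frac{1}{8}$ ($C{\left(u \right)} = - \frac{1^{2}}{8} = \left(- \frac{1}{8}\right) 1 = - \frac{1}{8}$)
$W{\left(117,-101 \right)} - C{\left(v \right)} = - \frac{101}{117} - - \frac{1}{8} = \left(-101\right) \frac{1}{117} + \frac{1}{8} = - \frac{101}{117} + \frac{1}{8} = - \frac{691}{936}$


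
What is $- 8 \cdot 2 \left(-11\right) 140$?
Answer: $24640$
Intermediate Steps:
$- 8 \cdot 2 \left(-11\right) 140 = \left(-8\right) \left(-22\right) 140 = 176 \cdot 140 = 24640$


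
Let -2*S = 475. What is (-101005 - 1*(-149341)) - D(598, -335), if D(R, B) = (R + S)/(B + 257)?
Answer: 7541137/156 ≈ 48341.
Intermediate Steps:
S = -475/2 (S = -½*475 = -475/2 ≈ -237.50)
D(R, B) = (-475/2 + R)/(257 + B) (D(R, B) = (R - 475/2)/(B + 257) = (-475/2 + R)/(257 + B))
(-101005 - 1*(-149341)) - D(598, -335) = (-101005 - 1*(-149341)) - (-475/2 + 598)/(257 - 335) = (-101005 + 149341) - 721/((-78)*2) = 48336 - (-1)*721/(78*2) = 48336 - 1*(-721/156) = 48336 + 721/156 = 7541137/156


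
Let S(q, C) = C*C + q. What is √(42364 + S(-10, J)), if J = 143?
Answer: √62803 ≈ 250.61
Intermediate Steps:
S(q, C) = q + C² (S(q, C) = C² + q = q + C²)
√(42364 + S(-10, J)) = √(42364 + (-10 + 143²)) = √(42364 + (-10 + 20449)) = √(42364 + 20439) = √62803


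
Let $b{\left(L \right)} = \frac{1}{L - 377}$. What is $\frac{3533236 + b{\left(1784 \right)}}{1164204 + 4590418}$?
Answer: $\frac{4971263053}{8096753154} \approx 0.61398$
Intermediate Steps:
$b{\left(L \right)} = \frac{1}{-377 + L}$
$\frac{3533236 + b{\left(1784 \right)}}{1164204 + 4590418} = \frac{3533236 + \frac{1}{-377 + 1784}}{1164204 + 4590418} = \frac{3533236 + \frac{1}{1407}}{5754622} = \left(3533236 + \frac{1}{1407}\right) \frac{1}{5754622} = \frac{4971263053}{1407} \cdot \frac{1}{5754622} = \frac{4971263053}{8096753154}$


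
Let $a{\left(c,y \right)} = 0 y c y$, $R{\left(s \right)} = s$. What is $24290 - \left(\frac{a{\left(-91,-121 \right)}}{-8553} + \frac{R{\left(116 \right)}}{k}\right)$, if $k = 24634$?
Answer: $\frac{299179872}{12317} \approx 24290.0$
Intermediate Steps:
$a{\left(c,y \right)} = 0$ ($a{\left(c,y \right)} = 0 c y = 0$)
$24290 - \left(\frac{a{\left(-91,-121 \right)}}{-8553} + \frac{R{\left(116 \right)}}{k}\right) = 24290 - \left(\frac{0}{-8553} + \frac{116}{24634}\right) = 24290 - \left(0 \left(- \frac{1}{8553}\right) + 116 \cdot \frac{1}{24634}\right) = 24290 - \left(0 + \frac{58}{12317}\right) = 24290 - \frac{58}{12317} = \frac{299179872}{12317}$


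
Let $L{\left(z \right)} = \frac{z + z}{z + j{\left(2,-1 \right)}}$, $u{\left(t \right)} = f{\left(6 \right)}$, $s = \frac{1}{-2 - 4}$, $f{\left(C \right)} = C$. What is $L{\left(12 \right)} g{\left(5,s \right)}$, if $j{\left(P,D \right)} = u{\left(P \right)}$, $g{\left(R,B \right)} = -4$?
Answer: $- \frac{16}{3} \approx -5.3333$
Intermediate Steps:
$s = - \frac{1}{6}$ ($s = \frac{1}{-6} = - \frac{1}{6} \approx -0.16667$)
$u{\left(t \right)} = 6$
$j{\left(P,D \right)} = 6$
$L{\left(z \right)} = \frac{2 z}{6 + z}$ ($L{\left(z \right)} = \frac{z + z}{z + 6} = \frac{2 z}{6 + z}$)
$L{\left(12 \right)} g{\left(5,s \right)} = 2 \cdot 12 \frac{1}{6 + 12} \left(-4\right) = 2 \cdot 12 \cdot \frac{1}{18} \left(-4\right) = \frac{4}{3} \left(-4\right) = - \frac{16}{3}$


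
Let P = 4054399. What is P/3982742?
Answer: 4054399/3982742 ≈ 1.0180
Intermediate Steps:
P/3982742 = 4054399/3982742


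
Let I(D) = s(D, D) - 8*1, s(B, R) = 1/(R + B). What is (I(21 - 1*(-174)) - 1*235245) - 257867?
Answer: -192316799/390 ≈ -4.9312e+5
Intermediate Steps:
s(B, R) = 1/(B + R)
I(D) = -8 + 1/(2*D) (I(D) = 1/(D + D) - 8*1 = 1/(2*D) - 8 = -8 + 1/(2*D))
(I(21 - 1*(-174)) - 1*235245) - 257867 = ((-8 + 1/(2*(21 - 1*(-174)))) - 1*235245) - 257867 = ((-8 + 1/(2*(21 + 174))) - 235245) - 257867 = ((-8 + (1/2)/195) - 235245) - 257867 = ((-8 + (1/2)*(1/195)) - 235245) - 257867 = ((-8 + 1/390) - 235245) - 257867 = (-3119/390 - 235245) - 257867 = -91748669/390 - 257867 = -192316799/390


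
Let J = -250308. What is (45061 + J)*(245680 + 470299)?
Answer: -146952541813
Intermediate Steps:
(45061 + J)*(245680 + 470299) = (45061 - 250308)*(245680 + 470299) = -205247*715979 = -146952541813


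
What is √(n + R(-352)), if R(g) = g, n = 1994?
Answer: √1642 ≈ 40.522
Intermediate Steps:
√(n + R(-352)) = √(1994 - 352) = √1642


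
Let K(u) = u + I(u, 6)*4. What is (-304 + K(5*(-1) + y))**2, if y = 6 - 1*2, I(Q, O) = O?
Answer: 78961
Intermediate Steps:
y = 4 (y = 6 - 2 = 4)
K(u) = 24 + u (K(u) = u + 6*4 = u + 24 = 24 + u)
(-304 + K(5*(-1) + y))**2 = (-304 + (24 + (5*(-1) + 4)))**2 = (-304 + (24 + (-5 + 4)))**2 = (-304 + (24 - 1))**2 = (-304 + 23)**2 = (-281)**2 = 78961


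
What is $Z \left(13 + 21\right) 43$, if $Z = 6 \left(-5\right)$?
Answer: $-43860$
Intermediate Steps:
$Z = -30$
$Z \left(13 + 21\right) 43 = - 30 \left(13 + 21\right) 43 = \left(-30\right) 34 \cdot 43 = \left(-1020\right) 43 = -43860$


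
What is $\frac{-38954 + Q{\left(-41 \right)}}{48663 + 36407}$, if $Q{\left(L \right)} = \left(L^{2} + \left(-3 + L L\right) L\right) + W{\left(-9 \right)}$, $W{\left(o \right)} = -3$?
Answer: $- \frac{53037}{42535} \approx -1.2469$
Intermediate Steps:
$Q{\left(L \right)} = -3 + L^{2} + L \left(-3 + L^{2}\right)$ ($Q{\left(L \right)} = \left(L^{2} + \left(-3 + L L\right) L\right) - 3 = \left(L^{2} + \left(-3 + L^{2}\right) L\right) - 3 = \left(L^{2} + L \left(-3 + L^{2}\right)\right) - 3 = -3 + L^{2} + L \left(-3 + L^{2}\right)$)
$\frac{-38954 + Q{\left(-41 \right)}}{48663 + 36407} = \frac{-38954 + \left(-3 + \left(-41\right)^{2} + \left(-41\right)^{3} - -123\right)}{48663 + 36407} = \frac{-38954 + \left(-3 + 1681 - 68921 + 123\right)}{85070} = \left(-38954 - 67120\right) \frac{1}{85070} = \left(-106074\right) \frac{1}{85070} = - \frac{53037}{42535}$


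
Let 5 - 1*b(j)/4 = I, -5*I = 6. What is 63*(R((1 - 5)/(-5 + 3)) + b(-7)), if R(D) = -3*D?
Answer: 5922/5 ≈ 1184.4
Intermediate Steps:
I = -6/5 (I = -⅕*6 = -6/5 ≈ -1.2000)
b(j) = 124/5 (b(j) = 20 - 4*(-6/5) = 20 + 24/5 = 124/5)
63*(R((1 - 5)/(-5 + 3)) + b(-7)) = 63*(-3*(1 - 5)/(-5 + 3) + 124/5) = 63*(-(-12)/(-2) + 124/5) = 63*(-(-12)*(-1)/2 + 124/5) = 63*(-3*2 + 124/5) = 63*(-6 + 124/5) = 63*(94/5) = 5922/5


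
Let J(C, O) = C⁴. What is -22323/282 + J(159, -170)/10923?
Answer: 19998948097/342254 ≈ 58433.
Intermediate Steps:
-22323/282 + J(159, -170)/10923 = -22323/282 + 159⁴/10923 = -22323*1/282 + 639128961*(1/10923) = -7441/94 + 213042987/3641 = 19998948097/342254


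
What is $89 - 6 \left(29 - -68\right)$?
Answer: $-493$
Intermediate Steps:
$89 - 6 \left(29 - -68\right) = 89 - 6 \left(29 + 68\right) = 89 - 582 = -493$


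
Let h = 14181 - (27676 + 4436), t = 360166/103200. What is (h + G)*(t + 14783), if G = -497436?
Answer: -131072066487687/17200 ≈ -7.6205e+9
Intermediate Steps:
t = 180083/51600 (t = 360166*(1/103200) = 180083/51600 ≈ 3.4900)
h = -17931 (h = 14181 - 1*32112 = 14181 - 32112 = -17931)
(h + G)*(t + 14783) = (-17931 - 497436)*(180083/51600 + 14783) = -515367*762982883/51600 = -131072066487687/17200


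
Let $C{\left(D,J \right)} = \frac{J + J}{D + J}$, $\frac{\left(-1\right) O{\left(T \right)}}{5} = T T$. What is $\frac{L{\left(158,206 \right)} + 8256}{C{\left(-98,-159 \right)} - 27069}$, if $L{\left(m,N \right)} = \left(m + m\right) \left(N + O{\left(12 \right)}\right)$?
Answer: $\frac{39621176}{6956415} \approx 5.6956$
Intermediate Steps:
$O{\left(T \right)} = - 5 T^{2}$ ($O{\left(T \right)} = - 5 T T = - 5 T^{2}$)
$C{\left(D,J \right)} = \frac{2 J}{D + J}$
$L{\left(m,N \right)} = 2 m \left(-720 + N\right)$ ($L{\left(m,N \right)} = \left(m + m\right) \left(N - 5 \cdot 12^{2}\right) = 2 m \left(N - 720\right) = 2 m \left(-720 + N\right)$)
$\frac{L{\left(158,206 \right)} + 8256}{C{\left(-98,-159 \right)} - 27069} = \frac{2 \cdot 158 \left(-720 + 206\right) + 8256}{2 \left(-159\right) \frac{1}{-98 - 159} - 27069} = \frac{2 \cdot 158 \left(-514\right) + 8256}{2 \left(-159\right) \frac{1}{-257} - 27069} = \frac{-162424 + 8256}{2 \left(-159\right) \left(- \frac{1}{257}\right) - 27069} = - \frac{154168}{\frac{318}{257} - 27069} = - \frac{154168}{- \frac{6956415}{257}} = \left(-154168\right) \left(- \frac{257}{6956415}\right) = \frac{39621176}{6956415}$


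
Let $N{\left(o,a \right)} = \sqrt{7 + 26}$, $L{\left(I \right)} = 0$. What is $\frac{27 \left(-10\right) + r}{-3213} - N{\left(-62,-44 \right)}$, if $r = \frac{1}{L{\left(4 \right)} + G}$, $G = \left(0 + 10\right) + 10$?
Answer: $\frac{5399}{64260} - \sqrt{33} \approx -5.6605$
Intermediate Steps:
$N{\left(o,a \right)} = \sqrt{33}$
$G = 20$ ($G = 10 + 10 = 20$)
$r = \frac{1}{20}$ ($r = \frac{1}{0 + 20} = \frac{1}{20} \approx 0.05$)
$\frac{27 \left(-10\right) + r}{-3213} - N{\left(-62,-44 \right)} = \frac{27 \left(-10\right) + \frac{1}{20}}{-3213} - \sqrt{33} = \left(-270 + \frac{1}{20}\right) \left(- \frac{1}{3213}\right) - \sqrt{33} = \left(- \frac{5399}{20}\right) \left(- \frac{1}{3213}\right) - \sqrt{33} = \frac{5399}{64260} - \sqrt{33}$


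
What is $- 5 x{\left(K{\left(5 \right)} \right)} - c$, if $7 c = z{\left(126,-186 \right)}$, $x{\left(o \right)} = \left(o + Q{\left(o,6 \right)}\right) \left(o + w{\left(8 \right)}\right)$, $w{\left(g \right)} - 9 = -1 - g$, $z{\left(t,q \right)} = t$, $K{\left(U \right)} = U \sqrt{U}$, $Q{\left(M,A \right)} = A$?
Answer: $-643 - 150 \sqrt{5} \approx -978.41$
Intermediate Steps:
$K{\left(U \right)} = U^{\frac{3}{2}}$
$w{\left(g \right)} = 8 - g$ ($w{\left(g \right)} = 9 - \left(1 + g\right) = 8 - g$)
$x{\left(o \right)} = o \left(6 + o\right)$ ($x{\left(o \right)} = \left(o + 6\right) \left(o + \left(8 - 8\right)\right) = \left(6 + o\right) \left(o + \left(8 - 8\right)\right) = \left(6 + o\right) \left(o + 0\right) = \left(6 + o\right) o = o \left(6 + o\right)$)
$c = 18$ ($c = \frac{1}{7} \cdot 126 = 18$)
$- 5 x{\left(K{\left(5 \right)} \right)} - c = - 5 \cdot 5^{\frac{3}{2}} \left(6 + 5^{\frac{3}{2}}\right) - 18 = - 5 \cdot 5 \sqrt{5} \left(6 + 5 \sqrt{5}\right) - 18 = - 25 \sqrt{5} \left(6 + 5 \sqrt{5}\right) - 18 = -18 - 25 \sqrt{5} \left(6 + 5 \sqrt{5}\right)$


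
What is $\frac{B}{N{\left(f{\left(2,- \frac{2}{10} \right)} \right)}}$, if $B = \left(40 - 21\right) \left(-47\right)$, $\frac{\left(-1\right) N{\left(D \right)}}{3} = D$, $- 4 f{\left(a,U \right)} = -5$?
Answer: $\frac{3572}{15} \approx 238.13$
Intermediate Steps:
$f{\left(a,U \right)} = \frac{5}{4}$ ($f{\left(a,U \right)} = \left(- \frac{1}{4}\right) \left(-5\right) = \frac{5}{4}$)
$N{\left(D \right)} = - 3 D$
$B = -893$ ($B = 19 \left(-47\right) = -893$)
$\frac{B}{N{\left(f{\left(2,- \frac{2}{10} \right)} \right)}} = - \frac{893}{\left(-3\right) \frac{5}{4}} = - \frac{893}{- \frac{15}{4}} = \left(-893\right) \left(- \frac{4}{15}\right) = \frac{3572}{15}$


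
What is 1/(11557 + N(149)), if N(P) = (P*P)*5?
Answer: 1/122562 ≈ 8.1591e-6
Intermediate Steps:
N(P) = 5*P**2 (N(P) = P**2*5 = 5*P**2)
1/(11557 + N(149)) = 1/(11557 + 5*149**2) = 1/(11557 + 5*22201) = 1/(11557 + 111005) = 1/122562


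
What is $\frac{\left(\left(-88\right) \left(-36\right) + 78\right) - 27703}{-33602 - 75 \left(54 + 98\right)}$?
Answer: $\frac{24457}{45002} \approx 0.54346$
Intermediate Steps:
$\frac{\left(\left(-88\right) \left(-36\right) + 78\right) - 27703}{-33602 - 75 \left(54 + 98\right)} = \frac{\left(3168 + 78\right) - 27703}{-33602 - 11400} = \frac{3246 - 27703}{-33602 - 11400} = - \frac{24457}{-45002} = \left(-24457\right) \left(- \frac{1}{45002}\right) = \frac{24457}{45002}$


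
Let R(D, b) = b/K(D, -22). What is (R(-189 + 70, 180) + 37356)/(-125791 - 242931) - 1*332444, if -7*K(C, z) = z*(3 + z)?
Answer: -12809552934743/38531449 ≈ -3.3244e+5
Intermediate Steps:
K(C, z) = -z*(3 + z)/7
R(D, b) = -7*b/418 (R(D, b) = b/((-⅐*(-22)*(3 - 22))) = b/((-⅐*(-22)*(-19))) = b/(-418/7) = b*(-7/418) = -7*b/418)
(R(-189 + 70, 180) + 37356)/(-125791 - 242931) - 1*332444 = (-7/418*180 + 37356)/(-125791 - 242931) - 1*332444 = (-630/209 + 37356)/(-368722) - 332444 = (7806774/209)*(-1/368722) - 332444 = -3903387/38531449 - 332444 = -12809552934743/38531449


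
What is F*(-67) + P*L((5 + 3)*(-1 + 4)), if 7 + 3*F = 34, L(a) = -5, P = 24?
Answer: -723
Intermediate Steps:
F = 9 (F = -7/3 + (⅓)*34 = -7/3 + 34/3 = 9)
F*(-67) + P*L((5 + 3)*(-1 + 4)) = 9*(-67) + 24*(-5) = -603 - 120 = -723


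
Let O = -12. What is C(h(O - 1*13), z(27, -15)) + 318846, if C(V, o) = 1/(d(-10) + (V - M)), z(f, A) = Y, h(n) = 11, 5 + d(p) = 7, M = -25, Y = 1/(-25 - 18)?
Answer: 12116149/38 ≈ 3.1885e+5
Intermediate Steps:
Y = -1/43 (Y = 1/(-43) = -1/43 ≈ -0.023256)
d(p) = 2 (d(p) = -5 + 7 = 2)
z(f, A) = -1/43
C(V, o) = 1/(27 + V) (C(V, o) = 1/(2 + (V - 1*(-25))) = 1/(2 + (V + 25)) = 1/(2 + (25 + V)) = 1/(27 + V))
C(h(O - 1*13), z(27, -15)) + 318846 = 1/(27 + 11) + 318846 = 1/38 + 318846 = 12116149/38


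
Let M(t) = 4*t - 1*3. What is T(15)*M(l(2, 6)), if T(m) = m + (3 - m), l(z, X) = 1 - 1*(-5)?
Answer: 63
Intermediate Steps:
l(z, X) = 6 (l(z, X) = 1 + 5 = 6)
M(t) = -3 + 4*t (M(t) = 4*t - 3 = -3 + 4*t)
T(m) = 3
T(15)*M(l(2, 6)) = 3*(-3 + 4*6) = 3*(-3 + 24) = 3*21 = 63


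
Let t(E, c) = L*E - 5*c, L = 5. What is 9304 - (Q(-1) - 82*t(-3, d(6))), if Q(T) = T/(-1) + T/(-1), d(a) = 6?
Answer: 5612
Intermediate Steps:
Q(T) = -2*T (Q(T) = T*(-1) + T*(-1) = -T - T = -2*T)
t(E, c) = -5*c + 5*E (t(E, c) = 5*E - 5*c = -5*c + 5*E)
9304 - (Q(-1) - 82*t(-3, d(6))) = 9304 - (-2*(-1) - 82*(-5*6 + 5*(-3))) = 9304 - (2 - 82*(-30 - 15)) = 9304 - (2 - 82*(-45)) = 9304 - (2 + 3690) = 9304 - 1*3692 = 9304 - 3692 = 5612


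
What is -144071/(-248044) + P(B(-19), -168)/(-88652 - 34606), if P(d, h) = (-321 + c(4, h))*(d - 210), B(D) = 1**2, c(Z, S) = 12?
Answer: 289828959/5095567892 ≈ 0.056879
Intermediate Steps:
B(D) = 1
P(d, h) = 64890 - 309*d (P(d, h) = (-321 + 12)*(d - 210) = -309*(-210 + d) = 64890 - 309*d)
-144071/(-248044) + P(B(-19), -168)/(-88652 - 34606) = -144071/(-248044) + (64890 - 309*1)/(-88652 - 34606) = -144071*(-1/248044) + (64890 - 309)/(-123258) = 144071/248044 + 64581*(-1/123258) = 144071/248044 - 21527/41086 = 289828959/5095567892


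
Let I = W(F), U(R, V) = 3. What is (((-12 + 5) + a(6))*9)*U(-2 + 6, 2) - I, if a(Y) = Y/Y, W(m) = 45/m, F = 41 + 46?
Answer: -4713/29 ≈ -162.52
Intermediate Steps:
F = 87
I = 15/29 (I = 45/87 = 45*(1/87) = 15/29 ≈ 0.51724)
a(Y) = 1
(((-12 + 5) + a(6))*9)*U(-2 + 6, 2) - I = (((-12 + 5) + 1)*9)*3 - 1*15/29 = ((-7 + 1)*9)*3 - 15/29 = -6*9*3 - 15/29 = -54*3 - 15/29 = -162 - 15/29 = -4713/29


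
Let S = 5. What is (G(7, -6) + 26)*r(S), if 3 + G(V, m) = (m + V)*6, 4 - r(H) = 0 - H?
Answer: 261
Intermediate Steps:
r(H) = 4 + H (r(H) = 4 - (0 - H) = 4 - (-1)*H = 4 + H)
G(V, m) = -3 + 6*V + 6*m (G(V, m) = -3 + (m + V)*6 = -3 + (V + m)*6 = -3 + (6*V + 6*m) = -3 + 6*V + 6*m)
(G(7, -6) + 26)*r(S) = ((-3 + 6*7 + 6*(-6)) + 26)*(4 + 5) = ((-3 + 42 - 36) + 26)*9 = (3 + 26)*9 = 29*9 = 261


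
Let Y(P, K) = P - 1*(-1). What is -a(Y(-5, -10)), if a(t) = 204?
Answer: -204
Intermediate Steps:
Y(P, K) = 1 + P (Y(P, K) = P + 1 = 1 + P)
-a(Y(-5, -10)) = -1*204 = -204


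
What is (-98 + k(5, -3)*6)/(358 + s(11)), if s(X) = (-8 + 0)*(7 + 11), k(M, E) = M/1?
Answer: -34/107 ≈ -0.31776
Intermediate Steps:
k(M, E) = M (k(M, E) = M*1 = M)
s(X) = -144 (s(X) = -8*18 = -144)
(-98 + k(5, -3)*6)/(358 + s(11)) = (-98 + 5*6)/(358 - 144) = (-98 + 30)/214 = -68*1/214 = -34/107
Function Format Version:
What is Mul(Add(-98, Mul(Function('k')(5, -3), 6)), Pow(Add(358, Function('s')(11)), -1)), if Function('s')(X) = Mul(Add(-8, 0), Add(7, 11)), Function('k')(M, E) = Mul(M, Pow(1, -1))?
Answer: Rational(-34, 107) ≈ -0.31776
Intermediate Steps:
Function('k')(M, E) = M (Function('k')(M, E) = Mul(M, 1) = M)
Function('s')(X) = -144 (Function('s')(X) = Mul(-8, 18) = -144)
Mul(Add(-98, Mul(Function('k')(5, -3), 6)), Pow(Add(358, Function('s')(11)), -1)) = Mul(Add(-98, Mul(5, 6)), Pow(Add(358, -144), -1)) = Mul(Add(-98, 30), Pow(214, -1)) = Mul(-68, Rational(1, 214)) = Rational(-34, 107)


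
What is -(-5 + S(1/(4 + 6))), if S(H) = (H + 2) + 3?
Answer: -1/10 ≈ -0.10000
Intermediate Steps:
S(H) = 5 + H (S(H) = (2 + H) + 3 = 5 + H)
-(-5 + S(1/(4 + 6))) = -(-5 + (5 + 1/(4 + 6))) = -(-5 + (5 + 1/10)) = -(-5 + 51/10) = -1*1/10 = -1/10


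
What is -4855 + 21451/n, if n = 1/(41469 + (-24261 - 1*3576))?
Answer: 292415177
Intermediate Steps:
n = 1/13632 (n = 1/(41469 + (-24261 - 3576)) = 1/(41469 - 27837) = 1/13632 ≈ 7.3357e-5)
-4855 + 21451/n = -4855 + 21451/(1/13632) = -4855 + 21451*13632 = -4855 + 292420032 = 292415177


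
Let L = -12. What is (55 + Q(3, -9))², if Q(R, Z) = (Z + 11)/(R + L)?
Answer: 243049/81 ≈ 3000.6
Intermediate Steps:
Q(R, Z) = (11 + Z)/(-12 + R) (Q(R, Z) = (Z + 11)/(R - 12) = (11 + Z)/(-12 + R))
(55 + Q(3, -9))² = (55 + (11 - 9)/(-12 + 3))² = (55 + 2/(-9))² = (55 - ⅑*2)² = (55 - 2/9)² = (493/9)² = 243049/81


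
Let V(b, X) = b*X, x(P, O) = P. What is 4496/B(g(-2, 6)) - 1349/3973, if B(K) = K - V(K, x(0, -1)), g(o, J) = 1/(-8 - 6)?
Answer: -250077861/3973 ≈ -62944.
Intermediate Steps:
g(o, J) = -1/14 (g(o, J) = 1/(-14) = -1/14)
V(b, X) = X*b
B(K) = K (B(K) = K - 0*K = K - 1*0 = K + 0 = K)
4496/B(g(-2, 6)) - 1349/3973 = 4496/(-1/14) - 1349/3973 = 4496*(-14) - 1349*1/3973 = -62944 - 1349/3973 = -250077861/3973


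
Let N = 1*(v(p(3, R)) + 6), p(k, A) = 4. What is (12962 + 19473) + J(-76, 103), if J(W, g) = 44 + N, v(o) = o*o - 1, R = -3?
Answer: 32500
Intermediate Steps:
v(o) = -1 + o² (v(o) = o² - 1 = -1 + o²)
N = 21 (N = 1*((-1 + 4²) + 6) = 1*((-1 + 16) + 6) = 1*(15 + 6) = 1*21 = 21)
J(W, g) = 65 (J(W, g) = 44 + 21 = 65)
(12962 + 19473) + J(-76, 103) = (12962 + 19473) + 65 = 32435 + 65 = 32500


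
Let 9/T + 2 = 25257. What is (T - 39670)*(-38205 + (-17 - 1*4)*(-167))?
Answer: 34762740951018/25255 ≈ 1.3765e+9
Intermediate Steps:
T = 9/25255 (T = 9/(-2 + 25257) = 9/25255 ≈ 0.00035636)
(T - 39670)*(-38205 + (-17 - 1*4)*(-167)) = (9/25255 - 39670)*(-38205 + (-17 - 1*4)*(-167)) = -1001865841*(-38205 + (-17 - 4)*(-167))/25255 = -1001865841*(-38205 - 21*(-167))/25255 = -1001865841*(-38205 + 3507)/25255 = -1001865841/25255*(-34698) = 34762740951018/25255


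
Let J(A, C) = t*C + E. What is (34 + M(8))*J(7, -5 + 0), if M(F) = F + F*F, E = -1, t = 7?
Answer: -3816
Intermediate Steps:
M(F) = F + F**2
J(A, C) = -1 + 7*C (J(A, C) = 7*C - 1 = -1 + 7*C)
(34 + M(8))*J(7, -5 + 0) = (34 + 8*(1 + 8))*(-1 + 7*(-5 + 0)) = (34 + 8*9)*(-1 + 7*(-5)) = (34 + 72)*(-1 - 35) = 106*(-36) = -3816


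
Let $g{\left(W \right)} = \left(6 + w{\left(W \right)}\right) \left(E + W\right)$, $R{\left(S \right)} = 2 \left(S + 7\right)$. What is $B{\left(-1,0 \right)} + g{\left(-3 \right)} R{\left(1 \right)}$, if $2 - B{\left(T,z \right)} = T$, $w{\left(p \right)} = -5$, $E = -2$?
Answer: $-77$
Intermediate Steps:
$R{\left(S \right)} = 14 + 2 S$ ($R{\left(S \right)} = 2 \left(7 + S\right) = 14 + 2 S$)
$B{\left(T,z \right)} = 2 - T$
$g{\left(W \right)} = -2 + W$ ($g{\left(W \right)} = \left(6 - 5\right) \left(-2 + W\right) = 1 \left(-2 + W\right) = -2 + W$)
$B{\left(-1,0 \right)} + g{\left(-3 \right)} R{\left(1 \right)} = \left(2 - -1\right) + \left(-2 - 3\right) \left(14 + 2 \cdot 1\right) = \left(2 + 1\right) - 5 \left(14 + 2\right) = 3 - 80 = -77$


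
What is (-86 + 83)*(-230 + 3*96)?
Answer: -174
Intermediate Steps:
(-86 + 83)*(-230 + 3*96) = -3*(-230 + 288) = -3*58 = -174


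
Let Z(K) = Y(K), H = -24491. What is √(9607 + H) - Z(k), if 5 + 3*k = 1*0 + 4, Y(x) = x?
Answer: ⅓ + 122*I ≈ 0.33333 + 122.0*I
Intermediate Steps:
k = -⅓ (k = -5/3 + (1*0 + 4)/3 = -5/3 + (0 + 4)/3 = -5/3 + (⅓)*4 = -5/3 + 4/3 = -⅓ ≈ -0.33333)
Z(K) = K
√(9607 + H) - Z(k) = √(9607 - 24491) - 1*(-⅓) = √(-14884) + ⅓ = 122*I + ⅓ = ⅓ + 122*I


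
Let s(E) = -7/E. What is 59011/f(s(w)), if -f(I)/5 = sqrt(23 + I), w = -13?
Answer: -59011*sqrt(442)/510 ≈ -2432.6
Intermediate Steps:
f(I) = -5*sqrt(23 + I)
59011/f(s(w)) = 59011/((-5*sqrt(23 - 7/(-13)))) = 59011/((-5*sqrt(23 - 7*(-1/13)))) = 59011/((-5*sqrt(23 + 7/13))) = 59011/((-15*sqrt(442)/13)) = 59011*(-sqrt(442)/510) = -59011*sqrt(442)/510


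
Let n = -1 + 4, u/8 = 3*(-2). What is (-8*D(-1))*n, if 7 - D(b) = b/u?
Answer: -335/2 ≈ -167.50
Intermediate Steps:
u = -48 (u = 8*(3*(-2)) = 8*(-6) = -48)
D(b) = 7 + b/48 (D(b) = 7 - b/(-48) = 7 - b*(-1)/48 = 7 - (-1)*b/48 = 7 + b/48)
n = 3
(-8*D(-1))*n = -8*(7 + (1/48)*(-1))*3 = -8*(7 - 1/48)*3 = -8*335/48*3 = -335/6*3 = -335/2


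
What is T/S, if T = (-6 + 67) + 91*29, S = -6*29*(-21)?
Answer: 150/203 ≈ 0.73892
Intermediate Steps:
S = 3654 (S = -174*(-21) = 3654)
T = 2700 (T = 61 + 2639 = 2700)
T/S = 2700/3654 = 2700*(1/3654) = 150/203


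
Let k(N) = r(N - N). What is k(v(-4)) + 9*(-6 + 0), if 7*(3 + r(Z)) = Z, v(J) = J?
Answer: -57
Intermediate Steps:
r(Z) = -3 + Z/7
k(N) = -3 (k(N) = -3 + (N - N)/7 = -3 + (1/7)*0 = -3 + 0 = -3)
k(v(-4)) + 9*(-6 + 0) = -3 + 9*(-6 + 0) = -3 + 9*(-6) = -3 - 54 = -57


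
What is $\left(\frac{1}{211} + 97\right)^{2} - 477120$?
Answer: $- \frac{20822920496}{44521} \approx -4.6771 \cdot 10^{5}$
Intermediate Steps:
$\left(\frac{1}{211} + 97\right)^{2} - 477120 = \left(\frac{20468}{211}\right)^{2} - 477120 = \frac{418939024}{44521} - 477120 = - \frac{20822920496}{44521}$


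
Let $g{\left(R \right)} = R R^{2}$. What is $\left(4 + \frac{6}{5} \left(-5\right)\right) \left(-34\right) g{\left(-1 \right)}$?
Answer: $-68$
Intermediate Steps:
$g{\left(R \right)} = R^{3}$
$\left(4 + \frac{6}{5} \left(-5\right)\right) \left(-34\right) g{\left(-1 \right)} = \left(4 + \frac{6}{5} \left(-5\right)\right) \left(-34\right) \left(-1\right)^{3} = \left(4 + 6 \cdot \frac{1}{5} \left(-5\right)\right) \left(-34\right) \left(-1\right) = \left(4 + \frac{6}{5} \left(-5\right)\right) \left(-34\right) \left(-1\right) = \left(4 - 6\right) \left(-34\right) \left(-1\right) = \left(-2\right) \left(-34\right) \left(-1\right) = 68 \left(-1\right) = -68$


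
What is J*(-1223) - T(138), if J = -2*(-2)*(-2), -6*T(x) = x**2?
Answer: 12958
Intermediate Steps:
T(x) = -x**2/6
J = -8 (J = 4*(-2) = -8)
J*(-1223) - T(138) = -8*(-1223) - (-1)*138**2/6 = 9784 - (-1)*19044/6 = 9784 - 1*(-3174) = 9784 + 3174 = 12958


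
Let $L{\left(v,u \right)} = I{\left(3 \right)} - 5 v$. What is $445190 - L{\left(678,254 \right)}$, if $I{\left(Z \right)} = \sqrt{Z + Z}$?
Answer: $448580 - \sqrt{6} \approx 4.4858 \cdot 10^{5}$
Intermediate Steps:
$I{\left(Z \right)} = \sqrt{2} \sqrt{Z}$ ($I{\left(Z \right)} = \sqrt{2 Z} = \sqrt{2} \sqrt{Z}$)
$L{\left(v,u \right)} = \sqrt{6} - 5 v$ ($L{\left(v,u \right)} = \sqrt{2} \sqrt{3} - 5 v = \sqrt{6} - 5 v$)
$445190 - L{\left(678,254 \right)} = 445190 - \left(\sqrt{6} - 3390\right) = 445190 - \left(-3390 + \sqrt{6}\right) = 445190 + \left(3390 - \sqrt{6}\right) = 448580 - \sqrt{6}$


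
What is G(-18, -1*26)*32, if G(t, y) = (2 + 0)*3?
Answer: 192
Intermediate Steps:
G(t, y) = 6 (G(t, y) = 2*3 = 6)
G(-18, -1*26)*32 = 6*32 = 192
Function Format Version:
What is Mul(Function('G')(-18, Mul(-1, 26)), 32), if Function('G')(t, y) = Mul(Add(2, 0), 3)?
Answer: 192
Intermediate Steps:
Function('G')(t, y) = 6 (Function('G')(t, y) = Mul(2, 3) = 6)
Mul(Function('G')(-18, Mul(-1, 26)), 32) = Mul(6, 32) = 192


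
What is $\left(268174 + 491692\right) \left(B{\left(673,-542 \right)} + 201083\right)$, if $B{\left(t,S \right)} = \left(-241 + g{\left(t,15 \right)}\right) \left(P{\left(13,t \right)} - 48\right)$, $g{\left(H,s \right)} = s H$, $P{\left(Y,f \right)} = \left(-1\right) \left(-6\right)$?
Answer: $-161688086810$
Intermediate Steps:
$P{\left(Y,f \right)} = 6$
$g{\left(H,s \right)} = H s$
$B{\left(t,S \right)} = 10122 - 630 t$ ($B{\left(t,S \right)} = \left(-241 + t 15\right) \left(6 - 48\right) = \left(-241 + 15 t\right) \left(-42\right) = 10122 - 630 t$)
$\left(268174 + 491692\right) \left(B{\left(673,-542 \right)} + 201083\right) = \left(268174 + 491692\right) \left(\left(10122 - 423990\right) + 201083\right) = 759866 \left(\left(10122 - 423990\right) + 201083\right) = 759866 \left(-413868 + 201083\right) = 759866 \left(-212785\right) = -161688086810$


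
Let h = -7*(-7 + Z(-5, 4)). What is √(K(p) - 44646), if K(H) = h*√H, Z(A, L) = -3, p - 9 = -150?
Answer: √(-44646 + 70*I*√141) ≈ 1.967 + 211.31*I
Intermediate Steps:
p = -141 (p = 9 - 150 = -141)
h = 70 (h = -7*(-7 - 3) = -7*(-10) = 70)
K(H) = 70*√H
√(K(p) - 44646) = √(70*√(-141) - 44646) = √(70*(I*√141) - 44646) = √(70*I*√141 - 44646) = √(-44646 + 70*I*√141)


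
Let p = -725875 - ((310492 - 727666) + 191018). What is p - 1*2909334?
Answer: -3409053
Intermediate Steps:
p = -499719 (p = -725875 - (-417174 + 191018) = -725875 - 1*(-226156) = -725875 + 226156 = -499719)
p - 1*2909334 = -499719 - 1*2909334 = -499719 - 2909334 = -3409053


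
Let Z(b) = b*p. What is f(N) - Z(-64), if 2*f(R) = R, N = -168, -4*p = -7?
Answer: 28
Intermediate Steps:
p = 7/4 (p = -¼*(-7) = 7/4 ≈ 1.7500)
Z(b) = 7*b/4 (Z(b) = b*(7/4) = 7*b/4)
f(R) = R/2
f(N) - Z(-64) = (½)*(-168) - 7*(-64)/4 = -84 - 1*(-112) = -84 + 112 = 28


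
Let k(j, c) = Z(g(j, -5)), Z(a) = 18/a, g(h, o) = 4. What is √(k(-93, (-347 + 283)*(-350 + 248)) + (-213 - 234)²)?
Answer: 57*√246/2 ≈ 447.00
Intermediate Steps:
k(j, c) = 9/2 (k(j, c) = 18/4 = 18*(¼) = 9/2)
√(k(-93, (-347 + 283)*(-350 + 248)) + (-213 - 234)²) = √(9/2 + (-213 - 234)²) = √(9/2 + (-447)²) = √(9/2 + 199809) = √(399627/2) = 57*√246/2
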